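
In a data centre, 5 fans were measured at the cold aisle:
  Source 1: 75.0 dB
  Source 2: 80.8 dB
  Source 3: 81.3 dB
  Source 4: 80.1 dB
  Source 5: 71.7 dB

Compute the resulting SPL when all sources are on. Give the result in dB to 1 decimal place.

Sum in the linear (power) domain: Σ 10^(Lᵢ/10) = 10^(75.0/10) + 10^(80.8/10) + 10^(81.3/10) + 10^(80.1/10) + 10^(71.7/10) = 4.039e+08.
Back to dB: 10·log₁₀ Σ = 86.1 dB.

86.1 dB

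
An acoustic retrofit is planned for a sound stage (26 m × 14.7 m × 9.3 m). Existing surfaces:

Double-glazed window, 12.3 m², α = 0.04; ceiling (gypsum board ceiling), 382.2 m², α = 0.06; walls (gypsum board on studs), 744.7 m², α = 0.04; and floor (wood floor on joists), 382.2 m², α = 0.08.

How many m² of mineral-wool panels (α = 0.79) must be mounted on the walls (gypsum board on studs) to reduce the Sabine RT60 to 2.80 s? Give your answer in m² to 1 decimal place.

Total absorption A₁ = 12.3*0.04 + 382.2*0.06 + 744.7*0.04 + 382.2*0.08
  = 0.492 + 22.932 + 29.788 + 30.576 = 83.788 m² sabins.
V = 3554.46 m³. Target absorption A₂ = 0.161 × 3554.46 / 2.80 = 204.381 sabins.
Absorption to add: 204.381 − 83.788 = 120.593 sabins.
Each m² of panel replacing the walls (gypsum board on studs) adds (0.79 − 0.04) = 0.75 sabins.
Panel area = 120.593 / 0.75 = 160.8 m².

160.8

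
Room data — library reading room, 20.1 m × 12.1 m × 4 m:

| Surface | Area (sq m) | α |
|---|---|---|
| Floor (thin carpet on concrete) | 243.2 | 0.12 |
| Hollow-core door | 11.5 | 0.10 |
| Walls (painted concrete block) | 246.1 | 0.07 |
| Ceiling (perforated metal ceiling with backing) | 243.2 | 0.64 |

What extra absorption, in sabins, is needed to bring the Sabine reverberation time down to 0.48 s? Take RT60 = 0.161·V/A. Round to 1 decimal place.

Total absorption A₁ = 243.2·0.12 + 11.5·0.10 + 246.1·0.07 + 243.2·0.64
  = 29.184 + 1.150 + 17.227 + 155.648 = 203.209 sq m sabins.
Target A₂ = 0.161·972.84/0.48 = 326.307 sabins (V = 972.84 m³).
ΔA = A₂ − A₁ = 326.307 − 203.209 = 123.1 sabins.

123.1 sabins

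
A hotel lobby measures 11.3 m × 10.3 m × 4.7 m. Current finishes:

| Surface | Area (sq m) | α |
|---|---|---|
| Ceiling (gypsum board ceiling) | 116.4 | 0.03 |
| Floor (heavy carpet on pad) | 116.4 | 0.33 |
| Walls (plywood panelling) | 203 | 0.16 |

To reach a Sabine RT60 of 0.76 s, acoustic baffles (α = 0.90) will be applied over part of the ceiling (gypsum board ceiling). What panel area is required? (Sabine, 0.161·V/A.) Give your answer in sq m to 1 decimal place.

47.7

Summing Sᵢαᵢ: 3.492 + 38.412 + 32.480 → A₁ = 74.384 sabins.
Required A₂ = 0.161·547.033/0.76 = 115.885 sabins.
Absorption to add: 115.885 − 74.384 = 41.501 sabins.
Each sq m of panel replacing the ceiling (gypsum board ceiling) adds (0.90 − 0.03) = 0.87 sabins.
Area = ΔA/Δα = 41.501/0.87 = 47.7 sq m.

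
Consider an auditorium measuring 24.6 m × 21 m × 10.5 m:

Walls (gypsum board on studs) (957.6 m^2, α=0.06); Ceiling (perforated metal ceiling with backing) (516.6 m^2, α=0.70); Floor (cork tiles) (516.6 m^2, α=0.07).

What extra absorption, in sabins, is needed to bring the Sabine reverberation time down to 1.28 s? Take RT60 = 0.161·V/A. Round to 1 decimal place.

227.0 sabins

A₁ = Σ Sᵢαᵢ = 957.6·0.06 + 516.6·0.70 + 516.6·0.07 = 455.238 sabins.
For T = 1.28 s, need A₂ = 0.161·V/T = 0.161·5424.3/1.28 = 682.275 sabins.
Shortfall: 682.275 − 455.238 = 227.0 sabins.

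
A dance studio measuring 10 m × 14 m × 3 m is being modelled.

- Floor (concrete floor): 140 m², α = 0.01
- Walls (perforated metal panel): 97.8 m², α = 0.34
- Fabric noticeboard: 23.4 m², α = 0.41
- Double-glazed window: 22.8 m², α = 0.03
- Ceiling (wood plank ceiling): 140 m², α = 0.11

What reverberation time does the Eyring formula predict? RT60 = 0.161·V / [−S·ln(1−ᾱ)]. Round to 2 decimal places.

1.04 sec

Total surface area S = 140 + 97.8 + 23.4 + 22.8 + 140 = 424.0 m².
Σ(Sᵢαᵢ) = 140·0.01 + 97.8·0.34 + 23.4·0.41 + 22.8·0.03 + 140·0.11 = 60.330.
ᾱ = 60.330 / 424.0 = 0.1423.
Eyring denominator: −S ln(1−ᾱ) = 65.084.
V = 10 × 14 × 3 = 420 m³.
T = 0.161·V/[−S·ln(1−ᾱ)] = 0.161·420/65.084 = 1.04 s.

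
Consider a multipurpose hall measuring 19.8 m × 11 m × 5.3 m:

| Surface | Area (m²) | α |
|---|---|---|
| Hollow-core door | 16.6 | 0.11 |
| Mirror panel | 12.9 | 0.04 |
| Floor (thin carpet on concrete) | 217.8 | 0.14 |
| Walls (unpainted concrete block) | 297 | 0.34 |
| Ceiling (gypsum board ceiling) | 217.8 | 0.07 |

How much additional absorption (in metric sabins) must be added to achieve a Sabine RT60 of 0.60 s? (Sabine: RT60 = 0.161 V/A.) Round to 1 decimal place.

160.7 sabins

Summing Sᵢαᵢ: 1.826 + 0.516 + 30.492 + 100.980 + 15.246 → A₁ = 149.060 sabins.
Target A₂ = 0.161·1154.34/0.60 = 309.748 sabins (V = 1154.34 m³).
ΔA = A₂ − A₁ = 309.748 − 149.060 = 160.7 sabins.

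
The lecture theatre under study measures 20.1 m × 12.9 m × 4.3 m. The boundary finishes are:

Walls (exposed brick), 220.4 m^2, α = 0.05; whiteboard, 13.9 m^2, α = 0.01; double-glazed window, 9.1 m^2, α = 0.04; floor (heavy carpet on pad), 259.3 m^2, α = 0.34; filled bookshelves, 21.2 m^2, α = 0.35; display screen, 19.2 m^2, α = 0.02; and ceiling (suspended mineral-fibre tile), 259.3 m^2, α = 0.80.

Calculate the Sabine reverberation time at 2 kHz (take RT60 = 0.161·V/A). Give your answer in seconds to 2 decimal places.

Total absorption A = 220.4*0.05 + 13.9*0.01 + 9.1*0.04 + 259.3*0.34 + 21.2*0.35 + 19.2*0.02 + 259.3*0.80
  = 11.020 + 0.139 + 0.364 + 88.162 + 7.420 + 0.384 + 207.440 = 314.929 m^2 sabins.
Room volume: 1114.947 m³.
Sabine: RT60 = 0.161 × 1114.947 / 314.929 = 0.57 s.

0.57 s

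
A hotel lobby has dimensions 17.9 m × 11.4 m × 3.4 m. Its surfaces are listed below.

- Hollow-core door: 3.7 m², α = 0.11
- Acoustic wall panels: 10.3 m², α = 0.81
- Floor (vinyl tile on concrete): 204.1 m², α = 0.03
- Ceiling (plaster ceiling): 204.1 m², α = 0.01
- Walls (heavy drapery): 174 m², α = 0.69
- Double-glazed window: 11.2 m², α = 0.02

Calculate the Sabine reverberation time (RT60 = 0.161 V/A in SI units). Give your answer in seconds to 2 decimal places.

Total absorption A = 3.7*0.11 + 10.3*0.81 + 204.1*0.03 + 204.1*0.01 + 174*0.69 + 11.2*0.02
  = 0.407 + 8.343 + 6.123 + 2.041 + 120.060 + 0.224 = 137.198 m² sabins.
V = 17.9·11.4·3.4 = 693.804 m³.
T = 0.161 V/A = 0.161·693.804/137.198 = 0.81 s.

0.81 s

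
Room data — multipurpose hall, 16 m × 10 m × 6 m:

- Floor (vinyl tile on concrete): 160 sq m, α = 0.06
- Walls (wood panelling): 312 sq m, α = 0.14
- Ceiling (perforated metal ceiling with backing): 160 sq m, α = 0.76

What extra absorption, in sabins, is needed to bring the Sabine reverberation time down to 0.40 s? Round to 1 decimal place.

211.5 sabins

Total absorption A₁ = 160*0.06 + 312*0.14 + 160*0.76
  = 9.600 + 43.680 + 121.600 = 174.880 sq m sabins.
Target A₂ = 0.161·960/0.40 = 386.400 sabins (V = 960 m³).
Additional absorption ΔA = 386.400 − 174.880 = 211.5 sabins.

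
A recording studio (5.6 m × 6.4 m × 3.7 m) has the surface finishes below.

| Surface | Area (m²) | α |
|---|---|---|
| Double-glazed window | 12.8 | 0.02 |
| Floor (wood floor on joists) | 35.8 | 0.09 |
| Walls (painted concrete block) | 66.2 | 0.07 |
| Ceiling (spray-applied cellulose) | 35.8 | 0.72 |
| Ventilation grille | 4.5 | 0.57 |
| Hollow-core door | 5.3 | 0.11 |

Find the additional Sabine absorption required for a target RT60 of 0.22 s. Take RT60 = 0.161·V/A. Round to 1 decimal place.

Summing Sᵢαᵢ: 0.256 + 3.222 + 4.634 + 25.776 + 2.565 + 0.583 → A₁ = 37.036 sabins.
For T = 0.22 s, need A₂ = 0.161·V/T = 0.161·132.608/0.22 = 97.045 sabins.
Shortfall: 97.045 − 37.036 = 60.0 sabins.

60.0 sabins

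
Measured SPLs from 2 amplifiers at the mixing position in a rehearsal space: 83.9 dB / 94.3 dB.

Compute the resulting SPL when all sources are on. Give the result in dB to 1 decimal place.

94.7 dB

Σ 10^(Lᵢ/10) = 2.937e+09.
Combined level = 10 log₁₀(2.937e+09) = 94.7 dB.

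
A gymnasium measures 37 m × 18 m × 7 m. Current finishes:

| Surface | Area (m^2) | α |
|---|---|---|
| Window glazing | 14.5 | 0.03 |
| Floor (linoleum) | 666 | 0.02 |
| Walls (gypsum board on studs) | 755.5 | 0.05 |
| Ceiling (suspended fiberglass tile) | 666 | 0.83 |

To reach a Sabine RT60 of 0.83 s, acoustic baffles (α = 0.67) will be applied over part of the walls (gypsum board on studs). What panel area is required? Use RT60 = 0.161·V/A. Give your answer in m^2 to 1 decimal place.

Equivalent absorption area: A₁ = 14.5×0.03 + 666×0.02 + 755.5×0.05 + 666×0.83 = 604.310 m^2.
Required A₂ = 0.161·4662/0.83 = 904.316 sabins.
ΔA needed = 904.316 − 604.310 = 300.006 sabins.
Each m^2 of panel replacing the walls (gypsum board on studs) adds (0.67 − 0.05) = 0.62 sabins.
Panel area = 300.006 / 0.62 = 483.9 m^2.

483.9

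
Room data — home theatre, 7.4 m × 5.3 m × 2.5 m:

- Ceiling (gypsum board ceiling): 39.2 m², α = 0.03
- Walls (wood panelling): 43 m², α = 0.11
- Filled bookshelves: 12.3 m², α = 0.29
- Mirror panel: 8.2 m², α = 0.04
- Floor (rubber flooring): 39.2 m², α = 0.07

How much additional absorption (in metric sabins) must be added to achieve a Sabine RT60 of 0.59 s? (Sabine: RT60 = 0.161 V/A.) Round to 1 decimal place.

Equivalent absorption area: A₁ = 39.2·0.03 + 43·0.11 + 12.3·0.29 + 8.2·0.04 + 39.2·0.07 = 12.545 m².
Target A₂ = 0.161·98.05/0.59 = 26.756 sabins (V = 98.05 m³).
Shortfall: 26.756 − 12.545 = 14.2 sabins.

14.2 sabins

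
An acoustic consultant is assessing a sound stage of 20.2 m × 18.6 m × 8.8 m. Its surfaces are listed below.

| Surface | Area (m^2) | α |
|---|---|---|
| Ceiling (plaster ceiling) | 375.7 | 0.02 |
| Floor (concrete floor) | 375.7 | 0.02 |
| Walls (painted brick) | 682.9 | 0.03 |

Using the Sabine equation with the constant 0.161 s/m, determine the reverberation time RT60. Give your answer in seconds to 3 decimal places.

A = Σ Sᵢαᵢ = 375.7·0.02 + 375.7·0.02 + 682.9·0.03 = 35.515 sabins.
V = 20.2·18.6·8.8 = 3306.336 m³.
RT60 = 0.161 · V / A = 0.161 × 3306.336 / 35.515 = 14.989 s.

14.989 sec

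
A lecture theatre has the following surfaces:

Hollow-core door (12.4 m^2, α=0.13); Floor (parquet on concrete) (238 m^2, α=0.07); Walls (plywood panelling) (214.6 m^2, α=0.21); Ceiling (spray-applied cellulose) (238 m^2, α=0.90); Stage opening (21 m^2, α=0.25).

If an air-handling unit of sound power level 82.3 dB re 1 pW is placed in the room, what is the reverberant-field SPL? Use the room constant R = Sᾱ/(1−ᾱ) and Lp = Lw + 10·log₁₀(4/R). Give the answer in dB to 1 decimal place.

61.7 dB

A = 282.788 sabins; S = 724.0 m^2.
ᾱ = 0.3906, so room constant R = A/(1−ᾱ) = 464.043 m^2.
Lp = 82.3 + 10·log₁₀(4/464.043) = 82.3 + (-20.64) = 61.7 dB.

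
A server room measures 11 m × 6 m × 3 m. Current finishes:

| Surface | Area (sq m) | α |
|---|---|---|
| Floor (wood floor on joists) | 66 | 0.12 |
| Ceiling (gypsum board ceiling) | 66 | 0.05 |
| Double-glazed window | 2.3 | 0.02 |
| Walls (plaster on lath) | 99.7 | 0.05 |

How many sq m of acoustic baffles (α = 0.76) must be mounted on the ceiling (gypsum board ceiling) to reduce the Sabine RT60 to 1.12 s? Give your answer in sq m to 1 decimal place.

17.2

Equivalent absorption area: A₁ = 66×0.12 + 66×0.05 + 2.3×0.02 + 99.7×0.05 = 16.251 sq m.
Required A₂ = 0.161·198/1.12 = 28.462 sabins.
Absorption to add: 28.462 − 16.251 = 12.211 sabins.
Net gain per sq m: Δα = 0.76 − 0.05 = 0.71.
Panel area = 12.211 / 0.71 = 17.2 sq m.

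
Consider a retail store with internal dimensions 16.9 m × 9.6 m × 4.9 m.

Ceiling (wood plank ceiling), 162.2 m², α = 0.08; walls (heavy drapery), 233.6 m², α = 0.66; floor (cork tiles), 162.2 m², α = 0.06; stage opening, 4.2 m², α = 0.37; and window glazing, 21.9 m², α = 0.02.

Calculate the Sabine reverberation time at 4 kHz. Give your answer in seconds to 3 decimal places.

0.716 sec

Equivalent absorption area: A = 162.2·0.08 + 233.6·0.66 + 162.2·0.06 + 4.2·0.37 + 21.9·0.02 = 178.876 m².
Volume V = 16.9 × 9.6 × 4.9 = 794.976 m³.
T = 0.161 V/A = 0.161·794.976/178.876 = 0.716 s.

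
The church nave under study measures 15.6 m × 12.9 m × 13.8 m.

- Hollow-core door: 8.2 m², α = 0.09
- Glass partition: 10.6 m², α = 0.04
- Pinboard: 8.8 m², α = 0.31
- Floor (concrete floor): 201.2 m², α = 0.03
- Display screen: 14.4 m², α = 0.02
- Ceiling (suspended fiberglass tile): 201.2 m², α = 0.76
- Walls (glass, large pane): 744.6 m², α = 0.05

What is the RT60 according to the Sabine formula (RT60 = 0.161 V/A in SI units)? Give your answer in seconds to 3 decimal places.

2.232 s

Summing Sᵢαᵢ: 0.738 + 0.424 + 2.728 + 6.036 + 0.288 + 152.912 + 37.230 → A = 200.356 sabins.
V = 15.6·12.9·13.8 = 2777.112 m³.
T = 0.161 V/A = 0.161·2777.112/200.356 = 2.232 s.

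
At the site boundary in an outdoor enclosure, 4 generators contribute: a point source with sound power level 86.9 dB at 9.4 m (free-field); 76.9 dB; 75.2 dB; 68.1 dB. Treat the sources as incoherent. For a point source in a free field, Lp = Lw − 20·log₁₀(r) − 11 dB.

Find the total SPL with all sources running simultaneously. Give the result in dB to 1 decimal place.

Source at 9.4 m: Lp = 86.9 − 20·log₁₀(9.4) − 11 = 56.4 dB.
Converting to relative power and adding: 10^(56.4/10) + 10^(76.9/10) + 10^(75.2/10) + 10^(68.1/10) = 8.898e+07.
Back to dB: 10·log₁₀ Σ = 79.5 dB.

79.5 dB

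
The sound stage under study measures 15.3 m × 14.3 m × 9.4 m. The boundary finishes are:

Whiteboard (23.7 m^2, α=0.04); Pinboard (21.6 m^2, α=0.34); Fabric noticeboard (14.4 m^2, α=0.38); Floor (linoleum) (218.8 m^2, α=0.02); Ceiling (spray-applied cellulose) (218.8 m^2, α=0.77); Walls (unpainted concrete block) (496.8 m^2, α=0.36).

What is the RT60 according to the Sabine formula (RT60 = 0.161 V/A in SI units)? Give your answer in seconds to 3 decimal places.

Summing Sᵢαᵢ: 0.948 + 7.344 + 5.472 + 4.376 + 168.476 + 178.848 → A = 365.464 sabins.
V = 15.3·14.3·9.4 = 2056.626 m³.
RT60 = 0.161 · V / A = 0.161 × 2056.626 / 365.464 = 0.906 s.

0.906 s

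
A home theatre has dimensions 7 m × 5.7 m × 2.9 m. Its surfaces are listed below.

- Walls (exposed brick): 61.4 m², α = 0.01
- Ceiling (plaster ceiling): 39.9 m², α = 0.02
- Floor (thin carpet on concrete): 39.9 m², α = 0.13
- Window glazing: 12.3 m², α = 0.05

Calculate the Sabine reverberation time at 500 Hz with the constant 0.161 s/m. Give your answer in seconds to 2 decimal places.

2.58 s

Summing Sᵢαᵢ: 0.614 + 0.798 + 5.187 + 0.615 → A = 7.214 sabins.
Room volume: 115.71 m³.
RT60 = 0.161 · V / A = 0.161 × 115.71 / 7.214 = 2.58 s.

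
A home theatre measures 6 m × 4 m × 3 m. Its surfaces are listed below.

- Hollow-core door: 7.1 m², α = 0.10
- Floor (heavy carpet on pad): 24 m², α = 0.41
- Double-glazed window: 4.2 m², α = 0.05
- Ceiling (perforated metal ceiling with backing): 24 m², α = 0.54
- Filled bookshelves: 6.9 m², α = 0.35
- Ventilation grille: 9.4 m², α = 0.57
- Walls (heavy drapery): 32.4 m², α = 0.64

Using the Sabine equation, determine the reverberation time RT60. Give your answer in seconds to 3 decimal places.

0.222 sec

Summing Sᵢαᵢ: 0.710 + 9.840 + 0.210 + 12.960 + 2.415 + 5.358 + 20.736 → A = 52.229 sabins.
V = 6·4·3 = 72 m³.
Sabine: RT60 = 0.161 × 72 / 52.229 = 0.222 s.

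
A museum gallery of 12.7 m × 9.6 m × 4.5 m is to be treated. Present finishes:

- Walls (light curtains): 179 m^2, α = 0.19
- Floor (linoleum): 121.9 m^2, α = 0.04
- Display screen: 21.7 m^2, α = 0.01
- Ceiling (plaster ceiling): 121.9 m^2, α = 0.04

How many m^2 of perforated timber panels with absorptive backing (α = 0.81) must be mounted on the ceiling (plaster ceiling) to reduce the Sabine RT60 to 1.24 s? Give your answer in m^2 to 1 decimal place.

35.4

Equivalent absorption area: A₁ = 179×0.19 + 121.9×0.04 + 21.7×0.01 + 121.9×0.04 = 43.979 m^2.
Required A₂ = 0.161·548.64/1.24 = 71.235 sabins.
ΔA needed = 71.235 − 43.979 = 27.256 sabins.
Net gain per m^2: Δα = 0.81 − 0.04 = 0.77.
Area = ΔA/Δα = 27.256/0.77 = 35.4 m^2.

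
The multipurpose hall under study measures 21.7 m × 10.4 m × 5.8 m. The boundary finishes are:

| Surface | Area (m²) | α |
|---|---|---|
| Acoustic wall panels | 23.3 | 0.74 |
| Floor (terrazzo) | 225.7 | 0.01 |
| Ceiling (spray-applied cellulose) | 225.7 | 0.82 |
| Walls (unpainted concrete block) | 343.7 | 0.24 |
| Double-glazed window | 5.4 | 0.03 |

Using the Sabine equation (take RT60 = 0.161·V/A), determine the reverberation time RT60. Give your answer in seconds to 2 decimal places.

0.73 s

Summing Sᵢαᵢ: 17.242 + 2.257 + 185.074 + 82.488 + 0.162 → A = 287.223 sabins.
Volume V = 21.7 × 10.4 × 5.8 = 1308.944 m³.
Sabine: RT60 = 0.161 × 1308.944 / 287.223 = 0.73 s.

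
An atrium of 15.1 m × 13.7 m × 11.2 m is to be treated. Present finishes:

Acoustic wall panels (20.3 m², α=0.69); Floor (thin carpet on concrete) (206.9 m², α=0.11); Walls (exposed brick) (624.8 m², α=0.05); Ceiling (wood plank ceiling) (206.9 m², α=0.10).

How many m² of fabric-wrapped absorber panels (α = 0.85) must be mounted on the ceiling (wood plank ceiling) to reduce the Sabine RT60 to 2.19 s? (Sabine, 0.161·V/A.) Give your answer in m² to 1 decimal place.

108.8

Equivalent absorption area: A₁ = 20.3·0.69 + 206.9·0.11 + 624.8·0.05 + 206.9·0.10 = 88.696 m².
Required A₂ = 0.161·2316.944/2.19 = 170.332 sabins.
ΔA needed = 170.332 − 88.696 = 81.636 sabins.
Net gain per m²: Δα = 0.85 − 0.10 = 0.75.
Panel area = 81.636 / 0.75 = 108.8 m².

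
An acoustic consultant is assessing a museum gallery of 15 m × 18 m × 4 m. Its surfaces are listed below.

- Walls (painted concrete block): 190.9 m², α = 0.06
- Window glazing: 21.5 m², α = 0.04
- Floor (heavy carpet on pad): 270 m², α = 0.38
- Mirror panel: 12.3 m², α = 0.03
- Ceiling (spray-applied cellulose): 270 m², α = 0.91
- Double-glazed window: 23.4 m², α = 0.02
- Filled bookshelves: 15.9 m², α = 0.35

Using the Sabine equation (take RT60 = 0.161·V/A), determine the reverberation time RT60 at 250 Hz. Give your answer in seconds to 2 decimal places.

Summing Sᵢαᵢ: 11.454 + 0.860 + 102.600 + 0.369 + 245.700 + 0.468 + 5.565 → A = 367.016 sabins.
V = 15·18·4 = 1080 m³.
RT60 = 0.161 · V / A = 0.161 × 1080 / 367.016 = 0.47 s.

0.47 s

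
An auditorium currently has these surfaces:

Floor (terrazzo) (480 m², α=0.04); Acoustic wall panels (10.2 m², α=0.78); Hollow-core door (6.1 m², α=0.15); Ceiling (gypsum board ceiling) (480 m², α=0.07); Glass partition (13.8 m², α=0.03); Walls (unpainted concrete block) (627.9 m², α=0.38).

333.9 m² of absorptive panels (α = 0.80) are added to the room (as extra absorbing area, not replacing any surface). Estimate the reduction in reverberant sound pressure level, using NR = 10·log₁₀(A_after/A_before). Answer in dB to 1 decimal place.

2.8 dB

Summing Sᵢαᵢ: 19.200 + 7.956 + 0.915 + 33.600 + 0.414 + 238.602 → A_before = 300.687 sabins.
Treatment contributes 333.9·0.80 = 267.120 sabins.
New total A_after = 567.807 sabins.
Reduction = 10 log₁₀(A_after/A_before) = 10 log₁₀(1.8884) = 2.8 dB.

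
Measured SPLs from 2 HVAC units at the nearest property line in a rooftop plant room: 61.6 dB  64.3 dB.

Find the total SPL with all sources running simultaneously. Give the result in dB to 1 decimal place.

Σ 10^(Lᵢ/10) = 4.137e+06.
L_total = 10·log₁₀(4.137e+06) = 66.2 dB.

66.2 dB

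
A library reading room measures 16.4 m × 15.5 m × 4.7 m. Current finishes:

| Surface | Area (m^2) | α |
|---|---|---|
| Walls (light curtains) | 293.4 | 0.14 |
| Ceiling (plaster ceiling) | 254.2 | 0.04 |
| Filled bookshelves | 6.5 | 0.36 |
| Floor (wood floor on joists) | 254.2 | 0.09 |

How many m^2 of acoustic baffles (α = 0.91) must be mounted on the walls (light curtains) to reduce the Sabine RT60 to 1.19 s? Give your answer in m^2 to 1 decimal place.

Summing Sᵢαᵢ: 41.076 + 10.168 + 2.340 + 22.878 → A₁ = 76.462 sabins.
Required A₂ = 0.161·1194.74/1.19 = 161.641 sabins.
Absorption to add: 161.641 − 76.462 = 85.179 sabins.
Net gain per m^2: Δα = 0.91 − 0.14 = 0.77.
Area = ΔA/Δα = 85.179/0.77 = 110.6 m^2.

110.6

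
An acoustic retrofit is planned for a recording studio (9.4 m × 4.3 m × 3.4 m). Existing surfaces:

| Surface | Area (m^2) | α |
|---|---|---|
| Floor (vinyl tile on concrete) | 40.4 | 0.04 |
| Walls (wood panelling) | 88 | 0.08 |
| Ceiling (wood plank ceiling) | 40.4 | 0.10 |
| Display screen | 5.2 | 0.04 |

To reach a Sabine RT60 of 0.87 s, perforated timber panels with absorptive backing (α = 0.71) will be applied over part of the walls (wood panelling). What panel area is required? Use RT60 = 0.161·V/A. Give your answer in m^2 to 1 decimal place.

Summing Sᵢαᵢ: 1.616 + 7.040 + 4.040 + 0.208 → A₁ = 12.904 sabins.
Required A₂ = 0.161·137.428/0.87 = 25.432 sabins.
ΔA needed = 25.432 − 12.904 = 12.528 sabins.
Net gain per m^2: Δα = 0.71 − 0.08 = 0.63.
Panel area = 12.528 / 0.63 = 19.9 m^2.

19.9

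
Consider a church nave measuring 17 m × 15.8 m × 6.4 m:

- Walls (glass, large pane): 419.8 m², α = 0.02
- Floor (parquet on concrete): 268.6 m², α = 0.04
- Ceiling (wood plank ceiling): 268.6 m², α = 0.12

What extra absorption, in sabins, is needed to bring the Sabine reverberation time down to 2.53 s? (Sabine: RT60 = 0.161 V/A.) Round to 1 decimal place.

Equivalent absorption area: A₁ = 419.8*0.02 + 268.6*0.04 + 268.6*0.12 = 51.372 m².
Target A₂ = 0.161·1719.04/2.53 = 109.393 sabins (V = 1719.04 m³).
Shortfall: 109.393 − 51.372 = 58.0 sabins.

58.0 sabins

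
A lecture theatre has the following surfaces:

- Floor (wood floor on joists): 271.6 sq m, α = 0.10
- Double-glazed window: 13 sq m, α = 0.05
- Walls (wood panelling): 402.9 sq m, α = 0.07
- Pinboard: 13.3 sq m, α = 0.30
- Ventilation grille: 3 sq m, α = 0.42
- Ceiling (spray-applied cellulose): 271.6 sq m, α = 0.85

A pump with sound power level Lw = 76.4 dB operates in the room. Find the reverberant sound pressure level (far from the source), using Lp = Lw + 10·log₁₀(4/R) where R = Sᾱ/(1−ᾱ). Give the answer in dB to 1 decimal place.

56.2 dB

Σ(Sᵢαᵢ) = 271.6×0.10 + 13×0.05 + 402.9×0.07 + 13.3×0.30 + 3×0.42 + 271.6×0.85 = 292.123; total area S = 975.4 sq m.
ᾱ = 0.2995, so room constant R = A/(1−ᾱ) = 417.021 sq m.
Lp = 76.4 + 10·log₁₀(4/417.021) = 76.4 + (-20.18) = 56.2 dB.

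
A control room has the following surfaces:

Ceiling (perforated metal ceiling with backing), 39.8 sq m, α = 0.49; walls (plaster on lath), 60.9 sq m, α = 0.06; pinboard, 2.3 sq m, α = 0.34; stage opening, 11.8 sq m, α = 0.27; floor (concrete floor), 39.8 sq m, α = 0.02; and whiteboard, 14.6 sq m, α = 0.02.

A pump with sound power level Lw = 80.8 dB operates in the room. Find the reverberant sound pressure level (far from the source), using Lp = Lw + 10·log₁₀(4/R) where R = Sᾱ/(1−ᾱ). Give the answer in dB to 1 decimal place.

A = 28.212 sabins; S = 169.2 sq m.
ᾱ = 0.1667, so room constant R = A/(1−ᾱ) = 33.856 sq m.
Lp = Lw + 10 log₁₀(4/R) = 80.8 -9.28 = 71.5 dB.

71.5 dB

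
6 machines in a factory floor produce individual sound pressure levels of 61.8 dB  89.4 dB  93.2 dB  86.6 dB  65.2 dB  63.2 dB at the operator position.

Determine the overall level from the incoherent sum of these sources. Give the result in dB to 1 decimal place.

Converting to relative power and adding: 10^(61.8/10) + 10^(89.4/10) + 10^(93.2/10) + 10^(86.6/10) + 10^(65.2/10) + 10^(63.2/10) = 3.424e+09.
Back to dB: 10·log₁₀ Σ = 95.3 dB.

95.3 dB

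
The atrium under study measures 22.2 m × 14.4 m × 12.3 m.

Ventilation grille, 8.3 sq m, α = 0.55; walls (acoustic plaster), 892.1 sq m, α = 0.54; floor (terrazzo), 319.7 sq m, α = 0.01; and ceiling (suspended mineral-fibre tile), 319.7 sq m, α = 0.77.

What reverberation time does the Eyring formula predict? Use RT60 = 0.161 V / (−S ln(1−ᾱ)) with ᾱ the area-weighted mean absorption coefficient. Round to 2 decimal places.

0.63 sec

S = Σ Sᵢ = 1539.8 sq m.
Absorption A = 8.3×0.55 + 892.1×0.54 + 319.7×0.01 + 319.7×0.77 = 735.665 sabins.
ᾱ = 735.665 / 1539.8 = 0.4778.
Eyring denominator: −S ln(1−ᾱ) = 1000.415.
V = 22.2 × 14.4 × 12.3 = 3932.064 m³.
RT60 = 0.161 × 3932.064 / 1000.415 = 0.63 s.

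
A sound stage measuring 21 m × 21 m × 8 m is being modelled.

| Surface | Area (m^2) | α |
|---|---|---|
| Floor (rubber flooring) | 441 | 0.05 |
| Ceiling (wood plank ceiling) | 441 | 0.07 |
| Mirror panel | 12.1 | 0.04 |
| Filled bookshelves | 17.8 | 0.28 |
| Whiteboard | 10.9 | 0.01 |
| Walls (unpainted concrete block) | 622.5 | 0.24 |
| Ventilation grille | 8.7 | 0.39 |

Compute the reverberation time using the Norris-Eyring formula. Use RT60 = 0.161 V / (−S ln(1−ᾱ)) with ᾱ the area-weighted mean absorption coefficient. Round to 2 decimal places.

2.50 s

Total surface area S = 441 + 441 + 12.1 + 17.8 + 10.9 + 622.5 + 8.7 = 1554.0 m^2.
Absorption A = 441×0.05 + 441×0.07 + 12.1×0.04 + 17.8×0.28 + 10.9×0.01 + 622.5×0.24 + 8.7×0.39 = 211.290 sabins.
Mean coefficient ᾱ = A/S = 0.1360.
−S·ln(1−ᾱ) = −1554.0 × ln(1 − 0.1360) = 227.168.
V = 21 × 21 × 8 = 3528 m³.
T = 0.161·V/[−S·ln(1−ᾱ)] = 0.161·3528/227.168 = 2.50 s.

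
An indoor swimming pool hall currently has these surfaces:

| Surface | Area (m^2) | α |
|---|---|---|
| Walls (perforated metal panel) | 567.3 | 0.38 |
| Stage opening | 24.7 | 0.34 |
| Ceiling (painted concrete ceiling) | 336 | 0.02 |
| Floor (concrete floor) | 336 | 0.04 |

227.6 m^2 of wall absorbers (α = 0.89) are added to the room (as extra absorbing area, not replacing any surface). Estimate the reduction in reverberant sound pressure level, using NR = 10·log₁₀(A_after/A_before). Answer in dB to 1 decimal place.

Summing Sᵢαᵢ: 215.574 + 8.398 + 6.720 + 13.440 → A_before = 244.132 sabins.
Treatment contributes 227.6·0.89 = 202.564 sabins.
New total A_after = 446.696 sabins.
Reduction = 10 log₁₀(A_after/A_before) = 10 log₁₀(1.8297) = 2.6 dB.

2.6 dB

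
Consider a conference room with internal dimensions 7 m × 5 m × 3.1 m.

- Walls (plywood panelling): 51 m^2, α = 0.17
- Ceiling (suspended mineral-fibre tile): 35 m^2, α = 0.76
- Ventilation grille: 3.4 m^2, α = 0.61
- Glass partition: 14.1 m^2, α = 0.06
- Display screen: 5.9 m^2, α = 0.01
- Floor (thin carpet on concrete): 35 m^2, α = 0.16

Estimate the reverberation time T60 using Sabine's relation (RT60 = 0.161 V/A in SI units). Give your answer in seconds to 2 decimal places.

Equivalent absorption area: A = 51·0.17 + 35·0.76 + 3.4·0.61 + 14.1·0.06 + 5.9·0.01 + 35·0.16 = 43.849 m^2.
Volume V = 7 × 5 × 3.1 = 108.5 m³.
RT60 = 0.161 · V / A = 0.161 × 108.5 / 43.849 = 0.40 s.

0.40 seconds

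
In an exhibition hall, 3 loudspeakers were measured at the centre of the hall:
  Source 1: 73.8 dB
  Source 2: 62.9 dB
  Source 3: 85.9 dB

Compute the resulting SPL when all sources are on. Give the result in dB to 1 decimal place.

Σ 10^(Lᵢ/10) = 4.15e+08.
Combined level = 10 log₁₀(4.15e+08) = 86.2 dB.

86.2 dB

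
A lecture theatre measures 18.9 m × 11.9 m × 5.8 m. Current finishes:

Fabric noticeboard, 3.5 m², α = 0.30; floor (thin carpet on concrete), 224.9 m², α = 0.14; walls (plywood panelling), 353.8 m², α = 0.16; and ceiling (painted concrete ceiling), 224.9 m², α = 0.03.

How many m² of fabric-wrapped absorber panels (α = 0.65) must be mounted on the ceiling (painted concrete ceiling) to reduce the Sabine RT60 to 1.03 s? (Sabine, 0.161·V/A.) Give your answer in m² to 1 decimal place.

174.2

Summing Sᵢαᵢ: 1.050 + 31.486 + 56.608 + 6.747 → A₁ = 95.891 sabins.
Required A₂ = 0.161·1304.478/1.03 = 203.904 sabins.
ΔA needed = 203.904 − 95.891 = 108.013 sabins.
Net gain per m²: Δα = 0.65 − 0.03 = 0.62.
Area = ΔA/Δα = 108.013/0.62 = 174.2 m².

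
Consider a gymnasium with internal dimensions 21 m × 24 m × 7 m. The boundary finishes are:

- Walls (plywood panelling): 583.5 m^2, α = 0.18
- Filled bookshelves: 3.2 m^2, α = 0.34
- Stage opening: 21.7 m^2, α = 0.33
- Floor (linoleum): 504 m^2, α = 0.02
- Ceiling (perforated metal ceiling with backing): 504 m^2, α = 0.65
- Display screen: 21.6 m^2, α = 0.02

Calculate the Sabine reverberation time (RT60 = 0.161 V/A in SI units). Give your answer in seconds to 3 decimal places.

A = Σ Sᵢαᵢ = 583.5×0.18 + 3.2×0.34 + 21.7×0.33 + 504×0.02 + 504×0.65 + 21.6×0.02 = 451.391 sabins.
Room volume: 3528 m³.
RT60 = 0.161 · V / A = 0.161 × 3528 / 451.391 = 1.258 s.

1.258 s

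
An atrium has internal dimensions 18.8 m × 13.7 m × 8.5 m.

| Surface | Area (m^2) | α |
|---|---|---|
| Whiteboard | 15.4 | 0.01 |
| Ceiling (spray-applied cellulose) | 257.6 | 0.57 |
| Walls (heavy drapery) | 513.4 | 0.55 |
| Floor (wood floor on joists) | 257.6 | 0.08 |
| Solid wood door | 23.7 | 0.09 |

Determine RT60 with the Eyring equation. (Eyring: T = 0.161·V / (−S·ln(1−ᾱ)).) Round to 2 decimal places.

0.60 seconds

S = Σ Sᵢ = 1067.7 m^2.
Σ(Sᵢαᵢ) = 15.4·0.01 + 257.6·0.57 + 513.4·0.55 + 257.6·0.08 + 23.7·0.09 = 452.097.
Mean coefficient ᾱ = A/S = 0.4234.
−S·ln(1−ᾱ) = −1067.7 × ln(1 − 0.4234) = 587.883.
V = 18.8 × 13.7 × 8.5 = 2189.26 m³.
T = 0.161·V/[−S·ln(1−ᾱ)] = 0.161·2189.26/587.883 = 0.60 s.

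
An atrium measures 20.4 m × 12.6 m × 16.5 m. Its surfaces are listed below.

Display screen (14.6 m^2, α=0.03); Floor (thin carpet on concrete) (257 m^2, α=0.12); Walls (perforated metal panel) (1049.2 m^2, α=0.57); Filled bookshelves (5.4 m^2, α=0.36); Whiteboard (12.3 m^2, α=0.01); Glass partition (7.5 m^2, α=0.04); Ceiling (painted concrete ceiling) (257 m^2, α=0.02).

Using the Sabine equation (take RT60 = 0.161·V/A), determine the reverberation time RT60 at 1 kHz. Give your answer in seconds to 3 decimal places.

1.072 sec

Summing Sᵢαᵢ: 0.438 + 30.840 + 598.044 + 1.944 + 0.123 + 0.300 + 5.140 → A = 636.829 sabins.
Volume V = 20.4 × 12.6 × 16.5 = 4241.16 m³.
RT60 = 0.161 · V / A = 0.161 × 4241.16 / 636.829 = 1.072 s.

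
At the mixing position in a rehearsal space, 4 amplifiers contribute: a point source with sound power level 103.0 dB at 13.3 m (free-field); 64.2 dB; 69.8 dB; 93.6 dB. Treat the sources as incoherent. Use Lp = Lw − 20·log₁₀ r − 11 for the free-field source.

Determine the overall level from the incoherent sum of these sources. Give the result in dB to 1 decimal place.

Source at 13.3 m: Lp = 103.0 − 20·log₁₀(13.3) − 11 = 69.5 dB.
Σ 10^(Lᵢ/10) = 2.312e+09.
L_total = 10·log₁₀(2.312e+09) = 93.6 dB.

93.6 dB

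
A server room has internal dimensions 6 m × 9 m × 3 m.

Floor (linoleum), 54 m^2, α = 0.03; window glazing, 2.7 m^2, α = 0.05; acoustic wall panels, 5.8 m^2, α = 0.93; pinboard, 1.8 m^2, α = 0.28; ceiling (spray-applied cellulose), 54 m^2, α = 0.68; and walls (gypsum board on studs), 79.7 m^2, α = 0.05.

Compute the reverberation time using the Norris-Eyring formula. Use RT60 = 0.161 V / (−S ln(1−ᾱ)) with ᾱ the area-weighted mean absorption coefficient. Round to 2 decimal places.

Total surface area S = 54 + 2.7 + 5.8 + 1.8 + 54 + 79.7 = 198.0 m^2.
Absorption A = 54·0.03 + 2.7·0.05 + 5.8·0.93 + 1.8·0.28 + 54·0.68 + 79.7·0.05 = 48.358 sabins.
Mean coefficient ᾱ = A/S = 0.2442.
−S·ln(1−ᾱ) = −198.0 × ln(1 − 0.2442) = 55.436.
V = 6 × 9 × 3 = 162 m³.
RT60 = 0.161 × 162 / 55.436 = 0.47 s.

0.47 seconds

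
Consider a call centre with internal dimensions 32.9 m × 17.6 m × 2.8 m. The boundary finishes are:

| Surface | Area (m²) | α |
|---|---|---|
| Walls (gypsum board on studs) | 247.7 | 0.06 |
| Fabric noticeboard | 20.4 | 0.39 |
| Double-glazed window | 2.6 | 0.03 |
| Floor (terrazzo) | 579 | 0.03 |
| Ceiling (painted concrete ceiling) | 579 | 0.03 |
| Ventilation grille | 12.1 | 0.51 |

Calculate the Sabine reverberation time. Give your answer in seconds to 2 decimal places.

4.09 s

Total absorption A = 247.7×0.06 + 20.4×0.39 + 2.6×0.03 + 579×0.03 + 579×0.03 + 12.1×0.51
  = 14.862 + 7.956 + 0.078 + 17.370 + 17.370 + 6.171 = 63.807 m² sabins.
V = 32.9·17.6·2.8 = 1621.312 m³.
T = 0.161 V/A = 0.161·1621.312/63.807 = 4.09 s.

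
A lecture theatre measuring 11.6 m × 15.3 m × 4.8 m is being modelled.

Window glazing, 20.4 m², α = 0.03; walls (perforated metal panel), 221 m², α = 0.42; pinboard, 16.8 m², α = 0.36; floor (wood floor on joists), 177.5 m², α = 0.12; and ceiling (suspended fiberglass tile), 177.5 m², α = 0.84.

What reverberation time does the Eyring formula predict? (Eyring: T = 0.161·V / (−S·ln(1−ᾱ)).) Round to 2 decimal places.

S = Σ Sᵢ = 613.2 m².
Absorption A = 20.4×0.03 + 221×0.42 + 16.8×0.36 + 177.5×0.12 + 177.5×0.84 = 269.880 sabins.
ᾱ = 269.880 / 613.2 = 0.4401.
−S·ln(1−ᾱ) = −613.2 × ln(1 − 0.4401) = 355.654.
V = 11.6 × 15.3 × 4.8 = 851.904 m³.
T = 0.161·V/[−S·ln(1−ᾱ)] = 0.161·851.904/355.654 = 0.39 s.

0.39 sec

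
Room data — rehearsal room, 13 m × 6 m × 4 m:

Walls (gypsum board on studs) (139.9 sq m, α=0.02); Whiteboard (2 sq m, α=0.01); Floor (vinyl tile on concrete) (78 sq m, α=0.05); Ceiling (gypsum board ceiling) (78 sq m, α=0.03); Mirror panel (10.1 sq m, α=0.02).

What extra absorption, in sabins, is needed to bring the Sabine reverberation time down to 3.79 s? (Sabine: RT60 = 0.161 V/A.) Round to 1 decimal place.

4.0 sabins

Equivalent absorption area: A₁ = 139.9·0.02 + 2·0.01 + 78·0.05 + 78·0.03 + 10.1·0.02 = 9.260 sq m.
Target A₂ = 0.161·312/3.79 = 13.254 sabins (V = 312 m³).
Shortfall: 13.254 − 9.260 = 4.0 sabins.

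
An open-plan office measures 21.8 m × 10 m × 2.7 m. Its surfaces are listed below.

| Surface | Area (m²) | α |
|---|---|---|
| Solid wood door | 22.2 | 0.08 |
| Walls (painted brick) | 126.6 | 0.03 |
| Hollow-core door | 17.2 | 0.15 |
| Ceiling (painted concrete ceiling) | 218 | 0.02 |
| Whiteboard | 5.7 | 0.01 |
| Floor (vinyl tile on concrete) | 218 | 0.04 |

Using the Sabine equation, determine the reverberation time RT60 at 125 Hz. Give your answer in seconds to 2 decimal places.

4.45 seconds

Total absorption A = 22.2×0.08 + 126.6×0.03 + 17.2×0.15 + 218×0.02 + 5.7×0.01 + 218×0.04
  = 1.776 + 3.798 + 2.580 + 4.360 + 0.057 + 8.720 = 21.291 m² sabins.
V = 21.8·10·2.7 = 588.6 m³.
Sabine: RT60 = 0.161 × 588.6 / 21.291 = 4.45 s.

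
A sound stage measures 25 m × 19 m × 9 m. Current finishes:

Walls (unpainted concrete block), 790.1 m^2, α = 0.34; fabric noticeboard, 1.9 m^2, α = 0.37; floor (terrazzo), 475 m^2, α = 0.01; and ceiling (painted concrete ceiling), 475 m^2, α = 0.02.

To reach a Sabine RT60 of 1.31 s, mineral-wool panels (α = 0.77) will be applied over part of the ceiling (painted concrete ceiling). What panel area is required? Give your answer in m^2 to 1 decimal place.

322.4

Equivalent absorption area: A₁ = 790.1×0.34 + 1.9×0.37 + 475×0.01 + 475×0.02 = 283.587 m^2.
V = 4275 m³. Target absorption A₂ = 0.161 × 4275 / 1.31 = 525.401 sabins.
Absorption to add: 525.401 − 283.587 = 241.814 sabins.
Each m^2 of panel replacing the ceiling (painted concrete ceiling) adds (0.77 − 0.02) = 0.75 sabins.
Area = ΔA/Δα = 241.814/0.75 = 322.4 m^2.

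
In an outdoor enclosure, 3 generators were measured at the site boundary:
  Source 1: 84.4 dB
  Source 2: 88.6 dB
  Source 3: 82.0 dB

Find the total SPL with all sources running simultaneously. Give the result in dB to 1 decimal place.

Σ 10^(Lᵢ/10) = 1.158e+09.
Back to dB: 10·log₁₀ Σ = 90.6 dB.

90.6 dB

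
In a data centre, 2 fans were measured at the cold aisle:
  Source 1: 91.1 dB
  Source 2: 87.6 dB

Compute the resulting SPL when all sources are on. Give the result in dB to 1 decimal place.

Sum in the linear (power) domain: Σ 10^(Lᵢ/10) = 10^(91.1/10) + 10^(87.6/10) = 1.864e+09.
L_total = 10·log₁₀(1.864e+09) = 92.7 dB.

92.7 dB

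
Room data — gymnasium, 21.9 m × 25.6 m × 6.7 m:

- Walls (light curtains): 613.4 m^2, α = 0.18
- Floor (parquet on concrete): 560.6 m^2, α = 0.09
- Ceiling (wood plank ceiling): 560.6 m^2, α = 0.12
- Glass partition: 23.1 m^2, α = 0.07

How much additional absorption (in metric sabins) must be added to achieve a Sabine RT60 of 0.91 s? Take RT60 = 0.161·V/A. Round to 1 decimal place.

434.8 sabins

Summing Sᵢαᵢ: 110.412 + 50.454 + 67.272 + 1.617 → A₁ = 229.755 sabins.
Target A₂ = 0.161·3756.288/0.91 = 664.574 sabins (V = 3756.288 m³).
Shortfall: 664.574 − 229.755 = 434.8 sabins.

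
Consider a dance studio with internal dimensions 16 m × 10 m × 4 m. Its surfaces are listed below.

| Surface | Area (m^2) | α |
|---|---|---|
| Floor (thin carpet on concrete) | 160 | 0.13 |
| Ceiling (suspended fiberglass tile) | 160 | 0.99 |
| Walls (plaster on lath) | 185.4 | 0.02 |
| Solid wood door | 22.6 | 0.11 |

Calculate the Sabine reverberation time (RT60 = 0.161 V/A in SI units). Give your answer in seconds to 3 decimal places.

Total absorption A = 160*0.13 + 160*0.99 + 185.4*0.02 + 22.6*0.11
  = 20.800 + 158.400 + 3.708 + 2.486 = 185.394 m^2 sabins.
V = 16·10·4 = 640 m³.
Sabine: RT60 = 0.161 × 640 / 185.394 = 0.556 s.

0.556 s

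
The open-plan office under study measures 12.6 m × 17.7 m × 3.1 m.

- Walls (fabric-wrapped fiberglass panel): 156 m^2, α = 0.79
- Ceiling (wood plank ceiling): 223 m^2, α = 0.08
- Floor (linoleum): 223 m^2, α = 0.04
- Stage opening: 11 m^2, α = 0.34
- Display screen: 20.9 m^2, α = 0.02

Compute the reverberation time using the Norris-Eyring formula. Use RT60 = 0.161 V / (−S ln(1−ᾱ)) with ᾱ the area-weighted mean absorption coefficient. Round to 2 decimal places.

S = Σ Sᵢ = 633.9 m^2.
Absorption A = 156·0.79 + 223·0.08 + 223·0.04 + 11·0.34 + 20.9·0.02 = 154.158 sabins.
ᾱ = 154.158 / 633.9 = 0.2432.
Eyring denominator: −S ln(1−ᾱ) = 176.640.
V = 12.6 × 17.7 × 3.1 = 691.362 m³.
RT60 = 0.161 × 691.362 / 176.640 = 0.63 s.

0.63 s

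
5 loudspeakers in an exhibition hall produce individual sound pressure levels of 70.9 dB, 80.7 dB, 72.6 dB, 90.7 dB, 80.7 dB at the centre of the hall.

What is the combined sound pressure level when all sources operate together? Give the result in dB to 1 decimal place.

91.6 dB

Converting to relative power and adding: 10^(70.9/10) + 10^(80.7/10) + 10^(72.6/10) + 10^(90.7/10) + 10^(80.7/10) = 1.44e+09.
Back to dB: 10·log₁₀ Σ = 91.6 dB.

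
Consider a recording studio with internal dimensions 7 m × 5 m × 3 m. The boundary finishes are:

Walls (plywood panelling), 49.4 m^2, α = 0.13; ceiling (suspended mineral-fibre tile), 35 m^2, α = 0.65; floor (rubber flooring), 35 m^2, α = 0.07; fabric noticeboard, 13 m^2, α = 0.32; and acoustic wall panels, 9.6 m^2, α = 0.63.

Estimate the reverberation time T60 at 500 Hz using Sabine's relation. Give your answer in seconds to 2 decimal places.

0.40 sec

A = Σ Sᵢαᵢ = 49.4·0.13 + 35·0.65 + 35·0.07 + 13·0.32 + 9.6·0.63 = 41.830 sabins.
V = 7·5·3 = 105 m³.
RT60 = 0.161 · V / A = 0.161 × 105 / 41.830 = 0.40 s.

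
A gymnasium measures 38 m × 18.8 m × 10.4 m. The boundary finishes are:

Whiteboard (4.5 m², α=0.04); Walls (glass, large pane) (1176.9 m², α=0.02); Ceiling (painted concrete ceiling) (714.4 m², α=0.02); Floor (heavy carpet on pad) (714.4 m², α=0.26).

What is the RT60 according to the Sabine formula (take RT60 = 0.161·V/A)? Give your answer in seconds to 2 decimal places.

5.35 s

Equivalent absorption area: A = 4.5·0.04 + 1176.9·0.02 + 714.4·0.02 + 714.4·0.26 = 223.750 m².
Volume V = 38 × 18.8 × 10.4 = 7429.76 m³.
RT60 = 0.161 · V / A = 0.161 × 7429.76 / 223.750 = 5.35 s.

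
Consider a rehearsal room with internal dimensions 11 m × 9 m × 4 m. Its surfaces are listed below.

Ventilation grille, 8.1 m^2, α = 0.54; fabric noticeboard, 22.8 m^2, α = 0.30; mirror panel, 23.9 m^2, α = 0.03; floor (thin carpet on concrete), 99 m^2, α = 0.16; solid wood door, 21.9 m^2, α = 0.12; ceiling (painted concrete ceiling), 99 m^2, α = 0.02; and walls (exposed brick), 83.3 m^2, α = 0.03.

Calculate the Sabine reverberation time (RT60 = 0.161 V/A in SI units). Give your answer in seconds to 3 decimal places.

1.828 sec

Total absorption A = 8.1×0.54 + 22.8×0.30 + 23.9×0.03 + 99×0.16 + 21.9×0.12 + 99×0.02 + 83.3×0.03
  = 4.374 + 6.840 + 0.717 + 15.840 + 2.628 + 1.980 + 2.499 = 34.878 m^2 sabins.
V = 11·9·4 = 396 m³.
T = 0.161 V/A = 0.161·396/34.878 = 1.828 s.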